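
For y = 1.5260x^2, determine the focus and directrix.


a = 1.5260
1/(4a) = 0.1638
Focus = (0, 0.1638)
Directrix: y = -0.1638

Focus = (0, 0.1638), Directrix: y = -0.1638


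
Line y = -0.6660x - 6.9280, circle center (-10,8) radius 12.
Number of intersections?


Substitute y = -0.6660x - 6.9280: (x+ 10)^2 + (-0.6660x- 6.9280-8)^2 = 144
Expand to Ax^2 + Bx + C = 0, where b-k = -14.928
A = 1+m^2 = 1.443556
B = 2(m(b-k) - h) = 2(-0.6660*(-14.928) + 10) = 39.884096
C = h^2 + (b-k)^2 - r^2 = 100 + 222.845184 - 144 = 178.845184
disc = B^2-4AC = 1590.7411 - 1032.6922 = 558.0489
disc > 0

2 intersection points


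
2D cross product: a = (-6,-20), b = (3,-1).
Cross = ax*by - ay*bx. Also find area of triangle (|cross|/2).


cross = -6*(-1) + 20*3 = 6 + 60 = 66
Triangle area = |66|/2 = 66/2 = 33.0000

cross = 66, triangle area = 33.0000


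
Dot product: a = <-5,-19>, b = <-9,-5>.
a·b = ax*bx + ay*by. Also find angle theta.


a·b = -5*(-9) - 19*(-5) = 45 + 95 = 140
|a| = sqrt(25+361) = 19.6469
|b| = sqrt(81+25) = 10.2956
cos(theta) = 140/(sqrt(386)*sqrt(106)) = 140/sqrt(40916) = 0.692120
theta = arccos(140/sqrt(40916)) = 46.2018 degrees

a·b = 140, theta = 46.2018 deg


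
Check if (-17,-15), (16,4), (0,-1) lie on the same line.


-17*(4+ 1) + 16*(-1+ 15) + 0*(-15-4)
= -85 + 224 + 0 = 139

No, not collinear (determinant = 139)


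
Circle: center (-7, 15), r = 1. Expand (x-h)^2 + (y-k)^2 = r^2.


(x+ 7)^2 + (y-15)^2 = 1^2
D = -2h = 14, E = -2k = -30
F = h^2+k^2-r^2 = 49+225-1 = 273

x^2 + y^2 + 14x - 30y + 273 = 0


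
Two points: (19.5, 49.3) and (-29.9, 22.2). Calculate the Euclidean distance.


dx = -29.9 - 19.5 = -49.4
dy = 22.2 - 49.3 = -27.1
d = sqrt(2440.36 + 734.41) = sqrt(3174.77) = 56.3451

56.3451


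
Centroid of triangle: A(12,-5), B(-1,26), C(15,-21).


Gx = (12- 1+15)/3 = 26/3 = 8.6667
Gy = (-5+26- 21)/3 = 0/3 = 0

G = (8.6667, 0)


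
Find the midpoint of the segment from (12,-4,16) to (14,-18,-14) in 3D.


Mx = (12+14)/2 = 13.0000
My = (-4- 18)/2 = -11.0000
Mz = (16- 14)/2 = 1.0000

M = (13.0000, -11.0000, 1.0000)


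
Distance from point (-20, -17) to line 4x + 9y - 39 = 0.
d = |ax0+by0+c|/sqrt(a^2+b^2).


|4*(-20) + 9*(-17) - 39| = |-272| = 272
sqrt(16 + 81) = sqrt(97) = 9.8489
d = 272/sqrt(97) = 27.6174

27.6174


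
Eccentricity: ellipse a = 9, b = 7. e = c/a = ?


c = sqrt(81-49) = sqrt(32) = 5.6569
e = c/a = sqrt(32)/9 = 0.6285

e = 0.6285


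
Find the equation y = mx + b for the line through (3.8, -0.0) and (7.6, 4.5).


m = (4.5)/(3.8) = 1.1842
b = y1 - m*x1 = -0.0 - (4.5*3.8)/(3.8) = -0.0 - 4.5000 = -4.5000

y = 1.1842x - 4.5000


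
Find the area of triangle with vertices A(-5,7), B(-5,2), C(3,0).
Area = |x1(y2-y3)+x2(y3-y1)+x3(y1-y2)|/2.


-5*(2-0) = -10
-5*(0-7) = 35
3*(7-2) = 15
sum = 40
Area = |40|/2 = 20.0000

20.0000 sq units


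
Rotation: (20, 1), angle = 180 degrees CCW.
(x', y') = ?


cos(180) = -1, sin(180) = 0
x' = 20*(-1) - 1*0 = -20
y' = 20*0 + 1*(-1) = -1

(-20, -1)


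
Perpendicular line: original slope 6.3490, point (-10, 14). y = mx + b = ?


Perpendicular slope = -1/m1 = -1/6.3490 = -0.1575
b2 = y0 - m2*x0 = 14 - 10/6.3490 = 14 - 1.5751 = 12.4249

y = -0.1575x + 12.4249


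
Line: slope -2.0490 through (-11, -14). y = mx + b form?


y + 14 = -2.0490(x + 11)
y = -2.0490x - 14 + 2.0490*(-11)
y = -2.0490x - 36.5390

y = -2.0490x - 36.5390


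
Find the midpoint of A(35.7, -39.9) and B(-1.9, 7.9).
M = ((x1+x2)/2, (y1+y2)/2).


Mx = (35.7 - 1.9)/2 = 33.8/2 = 16.9000
My = (-39.9 + 7.9)/2 = -32.0/2 = -16.0000

(16.9000, -16.0000)


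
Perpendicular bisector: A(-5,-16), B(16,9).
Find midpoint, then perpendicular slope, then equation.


Midpoint = (5.5, -3.5)
Slope of AB = dy/dx = 25/21 = 1.1905
Perp slope = -dx/dy = -21/25 = -0.8400
b = My - (perp slope)*Mx = -3.5 + (21*5.5)/25 = -3.5 + 4.6200 = 1.1200

y = -0.8400x + 1.1200


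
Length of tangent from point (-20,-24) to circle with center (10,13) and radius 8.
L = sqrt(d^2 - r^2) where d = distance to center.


d = sqrt((-20-10)^2 + (-24-13)^2) = sqrt(900+1369) = 47.6340
L = sqrt(2269.0000 - 64) = sqrt(2205.0000) = 46.9574

46.9574


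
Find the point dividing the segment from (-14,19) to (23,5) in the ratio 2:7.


Px = (2*23 + 7*(-14))/9 = -52/9 = -5.7778
Py = (2*5 + 7*19)/9 = 143/9 = 15.8889

P = (-5.7778, 15.8889)


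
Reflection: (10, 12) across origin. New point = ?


Reflection rule for origin: (-x, -y)
(10, 12) -> (-10, -12)

(-10, -12)


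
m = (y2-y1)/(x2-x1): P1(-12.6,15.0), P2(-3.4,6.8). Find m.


dy = 6.8 - 15.0 = -8.2
dx = -3.4 + 12.6 = 9.2
m = -8.2/9.2 = -0.8913

m = -0.8913


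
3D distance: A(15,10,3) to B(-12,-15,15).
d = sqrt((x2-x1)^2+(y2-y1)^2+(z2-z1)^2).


dx=-27, dy=-25, dz=12
d = sqrt(729+625+144) = sqrt(1498) = 38.7040

38.7040


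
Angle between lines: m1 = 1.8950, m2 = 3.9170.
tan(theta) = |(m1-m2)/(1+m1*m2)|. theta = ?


m1-m2 = -2.022
1+m1*m2 = 8.422715
tan(theta) = |-2.022/8.422715| = 0.240065
theta = arctan(|-2.022/8.422715|) = 13.4993 degrees (acute angle)

13.4993 degrees


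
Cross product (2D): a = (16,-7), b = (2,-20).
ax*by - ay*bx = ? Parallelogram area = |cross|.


cross = 16*(-20) + 7*2 = -320 + 14 = -306
Parallelogram area = |-306| = 306

cross = -306, parallelogram area = 306


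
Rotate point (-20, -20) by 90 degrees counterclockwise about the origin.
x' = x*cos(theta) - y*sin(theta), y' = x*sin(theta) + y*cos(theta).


cos(90) = 0, sin(90) = 1
x' = -20*0 + 20*1 = 20
y' = -20*1 - 20*0 = -20

(20, -20)


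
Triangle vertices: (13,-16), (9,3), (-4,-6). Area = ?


13*(3+ 6) = 117
9*(-6+ 16) = 90
-4*(-16-3) = 76
sum = 283
Area = |283|/2 = 141.5000

141.5000 sq units


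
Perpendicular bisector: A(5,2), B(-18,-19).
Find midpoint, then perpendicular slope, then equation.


Midpoint = (-6.5, -8.5)
Slope of AB = dy/dx = -21/(-23) = 0.9130
Perp slope = -dx/dy = -23/21 = -1.0952
b = My - (perp slope)*Mx = -8.5 + (-23*(-6.5))/(-21) = -8.5 - 7.1190 = -15.6190

y = -1.0952x - 15.6190


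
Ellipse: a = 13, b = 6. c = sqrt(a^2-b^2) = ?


c^2 = 13^2 - 6^2 = 169 - 36 = 133
c = sqrt(133) = 11.5326

c = 11.5326


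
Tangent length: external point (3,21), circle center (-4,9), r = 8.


d = sqrt((3+ 4)^2 + (21-9)^2) = sqrt(49+144) = 13.8924
L = sqrt(193.0000 - 64) = sqrt(129.0000) = 11.3578

11.3578


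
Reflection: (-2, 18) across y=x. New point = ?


Reflection rule for y=x: (y, x)
(-2, 18) -> (18, -2)

(18, -2)


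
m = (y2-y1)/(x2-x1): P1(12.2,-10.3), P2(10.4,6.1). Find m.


dy = 6.1 + 10.3 = 16.4
dx = 10.4 - 12.2 = -1.8
m = 16.4/(-1.8) = -9.1111

m = -9.1111


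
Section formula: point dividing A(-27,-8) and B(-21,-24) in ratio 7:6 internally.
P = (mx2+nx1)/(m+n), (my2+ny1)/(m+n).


Px = (7*(-21) + 6*(-27))/13 = -309/13 = -23.7692
Py = (7*(-24) + 6*(-8))/13 = -216/13 = -16.6154

P = (-23.7692, -16.6154)


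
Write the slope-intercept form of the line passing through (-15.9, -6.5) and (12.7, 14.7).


m = (21.2)/(28.6) = 0.7413
b = y1 - m*x1 = -6.5 - (21.2*(-15.9))/(28.6) = -6.5 + 11.7860 = 5.2860

y = 0.7413x + 5.2860


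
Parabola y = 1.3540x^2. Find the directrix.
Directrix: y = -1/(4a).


a = 1.3540
1/(4a) = 0.1846
directrix: y = -0.1846 = -0.1846

y = -0.1846


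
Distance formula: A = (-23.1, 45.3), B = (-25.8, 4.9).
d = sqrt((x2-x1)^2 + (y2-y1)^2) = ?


dx = -25.8 + 23.1 = -2.7
dy = 4.9 - 45.3 = -40.4
d = sqrt(7.29 + 1632.16) = sqrt(1639.45) = 40.4901

40.4901


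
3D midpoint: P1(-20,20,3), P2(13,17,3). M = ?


Mx = (-20+13)/2 = -3.5000
My = (20+17)/2 = 18.5000
Mz = (3+3)/2 = 3.0000

M = (-3.5000, 18.5000, 3.0000)


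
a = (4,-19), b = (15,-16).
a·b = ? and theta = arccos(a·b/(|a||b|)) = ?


a·b = 4*15 - 19*(-16) = 60 + 304 = 364
|a| = sqrt(16+361) = 19.4165
|b| = sqrt(225+256) = 21.9317
cos(theta) = 364/(sqrt(377)*sqrt(481)) = 364/sqrt(181337) = 0.854788
theta = arccos(364/sqrt(181337)) = 31.2637 degrees

a·b = 364, theta = 31.2637 deg


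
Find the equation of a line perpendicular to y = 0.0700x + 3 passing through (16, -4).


Perpendicular slope = -1/m1 = -1/0.0700 = -14.2857
b2 = y0 - m2*x0 = -4 + 16/0.0700 = -4 + 228.5714 = 224.5714

y = -14.2857x + 224.5714


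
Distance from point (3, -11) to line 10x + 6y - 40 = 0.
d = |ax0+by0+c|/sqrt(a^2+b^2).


|10*3 + 6*(-11) - 40| = |-76| = 76
sqrt(100 + 36) = sqrt(136) = 11.6619
d = 76/sqrt(136) = 6.5169

6.5169


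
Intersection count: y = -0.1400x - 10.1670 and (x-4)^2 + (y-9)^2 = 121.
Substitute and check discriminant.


Substitute y = -0.1400x - 10.1670: (x-4)^2 + (-0.1400x- 10.1670-9)^2 = 121
Expand to Ax^2 + Bx + C = 0, where b-k = -19.167
A = 1+m^2 = 1.0196
B = 2(m(b-k) - h) = 2(-0.1400*(-19.167) - 4) = -2.63324
C = h^2 + (b-k)^2 - r^2 = 16 + 367.373889 - 121 = 262.373889
disc = B^2-4AC = 6.9340 - 1070.0657 = -1063.1317
disc < 0

0 intersection points


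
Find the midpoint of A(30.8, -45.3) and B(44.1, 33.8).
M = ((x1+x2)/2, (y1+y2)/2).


Mx = (30.8 + 44.1)/2 = 74.9/2 = 37.4500
My = (-45.3 + 33.8)/2 = -11.5/2 = -5.7500

(37.4500, -5.7500)


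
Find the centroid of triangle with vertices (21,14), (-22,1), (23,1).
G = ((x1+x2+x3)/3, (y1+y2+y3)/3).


Gx = (21- 22+23)/3 = 22/3 = 7.3333
Gy = (14+1+1)/3 = 16/3 = 5.3333

G = (7.3333, 5.3333)


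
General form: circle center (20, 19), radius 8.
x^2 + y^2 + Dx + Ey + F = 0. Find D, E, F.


(x-20)^2 + (y-19)^2 = 8^2
D = -2h = -40, E = -2k = -38
F = h^2+k^2-r^2 = 400+361-64 = 697

D = -40, E = -38, F = 697


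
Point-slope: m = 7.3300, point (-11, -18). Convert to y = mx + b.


y + 18 = 7.3300(x + 11)
y = 7.3300x - 18 - 7.3300*(-11)
y = 7.3300x + 62.6300

y = 7.3300x + 62.6300


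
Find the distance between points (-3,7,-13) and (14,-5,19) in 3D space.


dx=17, dy=-12, dz=32
d = sqrt(289+144+1024) = sqrt(1457) = 38.1707

38.1707


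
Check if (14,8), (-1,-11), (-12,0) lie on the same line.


14*(-11-0) - 1*(0-8) - 12*(8+ 11)
= -154 + 8 - 228 = -374

No, not collinear (determinant = -374)


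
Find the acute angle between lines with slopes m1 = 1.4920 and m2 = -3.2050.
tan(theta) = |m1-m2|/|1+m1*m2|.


m1-m2 = 4.697
1+m1*m2 = -3.78186
tan(theta) = |4.697/(-3.78186)| = 1.241981
theta = arctan(|4.697/(-3.78186)|) = 51.1602 degrees (acute angle)

51.1602 degrees


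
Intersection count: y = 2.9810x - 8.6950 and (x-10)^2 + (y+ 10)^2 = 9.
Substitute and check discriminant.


Substitute y = 2.9810x - 8.6950: (x-10)^2 + (2.9810x- 8.6950+ 10)^2 = 9
Expand to Ax^2 + Bx + C = 0, where b-k = 1.305
A = 1+m^2 = 9.886361
B = 2(m(b-k) - h) = 2(2.9810*1.305 - 10) = -12.21959
C = h^2 + (b-k)^2 - r^2 = 100 + 1.703025 - 9 = 92.703025
disc = B^2-4AC = 149.3184 - 3665.9823 = -3516.6639
disc < 0

0 intersection points


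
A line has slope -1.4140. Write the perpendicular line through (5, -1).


Perpendicular slope = -1/m1 = -1/(-1.4140) = 0.7072
b2 = y0 - m2*x0 = -1 + 5/(-1.4140) = -1 - 3.5361 = -4.5361

y = 0.7072x - 4.5361


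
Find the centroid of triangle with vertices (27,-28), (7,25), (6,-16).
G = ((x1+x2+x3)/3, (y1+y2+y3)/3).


Gx = (27+7+6)/3 = 40/3 = 13.3333
Gy = (-28+25- 16)/3 = -19/3 = -6.3333

G = (13.3333, -6.3333)


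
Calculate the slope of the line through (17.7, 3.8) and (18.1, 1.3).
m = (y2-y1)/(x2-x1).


dy = 1.3 - 3.8 = -2.5
dx = 18.1 - 17.7 = 0.4
m = -2.5/0.4 = -6.2500

m = -6.2500


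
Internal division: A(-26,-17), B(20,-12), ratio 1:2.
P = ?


Px = (1*20 + 2*(-26))/3 = -32/3 = -10.6667
Py = (1*(-12) + 2*(-17))/3 = -46/3 = -15.3333

P = (-10.6667, -15.3333)


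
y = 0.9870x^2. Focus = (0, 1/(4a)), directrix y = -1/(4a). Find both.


a = 0.9870
1/(4a) = 0.2533
Focus = (0, 0.2533)
Directrix: y = -0.2533

Focus = (0, 0.2533), Directrix: y = -0.2533


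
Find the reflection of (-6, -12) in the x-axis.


Reflection rule for x-axis: (x, -y)
(-6, -12) -> (-6, 12)

(-6, 12)


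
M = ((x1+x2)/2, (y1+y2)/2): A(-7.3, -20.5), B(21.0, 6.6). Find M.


Mx = (-7.3 + 21.0)/2 = 13.7/2 = 6.8500
My = (-20.5 + 6.6)/2 = -13.9/2 = -6.9500

(6.8500, -6.9500)


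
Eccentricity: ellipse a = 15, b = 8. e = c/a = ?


c = sqrt(225-64) = sqrt(161) = 12.6886
e = c/a = sqrt(161)/15 = 0.8459

e = 0.8459


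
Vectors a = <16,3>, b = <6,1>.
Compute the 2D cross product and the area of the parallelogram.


cross = 16*1 - 3*6 = 16 - 18 = -2
Parallelogram area = |-2| = 2

cross = -2, parallelogram area = 2


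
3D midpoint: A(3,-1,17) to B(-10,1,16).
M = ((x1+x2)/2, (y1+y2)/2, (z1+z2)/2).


Mx = (3- 10)/2 = -3.5000
My = (-1+1)/2 = 0
Mz = (17+16)/2 = 16.5000

M = (-3.5000, 0, 16.5000)


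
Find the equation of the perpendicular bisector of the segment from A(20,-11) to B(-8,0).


Midpoint = (6, -5.5)
Slope of AB = dy/dx = 11/(-28) = -0.3929
Perp slope = -dx/dy = 28/11 = 2.5455
b = My - (perp slope)*Mx = -5.5 + (-28*6)/11 = -5.5 - 15.2727 = -20.7727

y = 2.5455x - 20.7727


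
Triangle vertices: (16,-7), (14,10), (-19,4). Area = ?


16*(10-4) = 96
14*(4+ 7) = 154
-19*(-7-10) = 323
sum = 573
Area = |573|/2 = 286.5000

286.5000 sq units


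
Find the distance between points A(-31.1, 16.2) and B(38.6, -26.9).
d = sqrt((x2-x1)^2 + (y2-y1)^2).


dx = 38.6 + 31.1 = 69.7
dy = -26.9 - 16.2 = -43.1
d = sqrt(4858.09 + 1857.61) = sqrt(6715.7) = 81.9494

81.9494


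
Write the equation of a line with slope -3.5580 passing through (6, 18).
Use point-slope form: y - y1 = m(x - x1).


y - 18 = -3.5580(x - 6)
y = -3.5580x + 18 + 3.5580*6
y = -3.5580x + 39.3480

y = -3.5580x + 39.3480


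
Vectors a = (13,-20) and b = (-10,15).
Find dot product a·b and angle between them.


a·b = 13*(-10) - 20*15 = -130 - 300 = -430
|a| = sqrt(169+400) = 23.8537
|b| = sqrt(100+225) = 18.0278
cos(theta) = -430/(sqrt(569)*sqrt(325)) = -430/sqrt(184925) = -0.999932
theta = arccos(-430/sqrt(184925)) = 179.3338 degrees

a·b = -430, theta = 179.3338 deg


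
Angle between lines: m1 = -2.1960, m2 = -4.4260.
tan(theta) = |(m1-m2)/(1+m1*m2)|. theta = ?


m1-m2 = 2.23
1+m1*m2 = 10.719496
tan(theta) = |2.23/10.719496| = 0.208032
theta = arctan(|2.23/10.719496|) = 11.7518 degrees (acute angle)

11.7518 degrees


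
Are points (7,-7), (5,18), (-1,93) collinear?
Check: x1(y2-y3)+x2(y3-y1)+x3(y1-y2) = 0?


7*(18-93) + 5*(93+ 7) - 1*(-7-18)
= -525 + 500 + 25 = 0

Yes, collinear (determinant = 0)


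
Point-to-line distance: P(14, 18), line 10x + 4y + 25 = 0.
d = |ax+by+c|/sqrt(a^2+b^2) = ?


|10*14 + 4*18 + 25| = |237| = 237
sqrt(100 + 16) = sqrt(116) = 10.7703
d = 237/sqrt(116) = 22.0049

22.0049


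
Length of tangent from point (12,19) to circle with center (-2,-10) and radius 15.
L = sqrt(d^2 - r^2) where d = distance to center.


d = sqrt((12+ 2)^2 + (19+ 10)^2) = sqrt(196+841) = 32.2025
L = sqrt(1037.0000 - 225) = sqrt(812.0000) = 28.4956

28.4956


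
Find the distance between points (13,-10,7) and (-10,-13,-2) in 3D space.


dx=-23, dy=-3, dz=-9
d = sqrt(529+9+81) = sqrt(619) = 24.8797

24.8797


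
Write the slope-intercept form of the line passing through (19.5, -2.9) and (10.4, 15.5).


m = (18.4)/(-9.1) = -2.0220
b = y1 - m*x1 = -2.9 - (18.4*19.5)/(-9.1) = -2.9 + 39.4286 = 36.5286

y = -2.0220x + 36.5286


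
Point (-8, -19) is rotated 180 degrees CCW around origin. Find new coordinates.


cos(180) = -1, sin(180) = 0
x' = -8*(-1) + 19*0 = 8
y' = -8*0 - 19*(-1) = 19

(8, 19)


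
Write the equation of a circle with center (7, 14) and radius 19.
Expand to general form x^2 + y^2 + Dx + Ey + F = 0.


(x-7)^2 + (y-14)^2 = 19^2
D = -2h = -14, E = -2k = -28
F = h^2+k^2-r^2 = 49+196-361 = -116

x^2 + y^2 - 14x - 28y - 116 = 0


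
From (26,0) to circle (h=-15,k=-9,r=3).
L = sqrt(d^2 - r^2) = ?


d = sqrt((26+ 15)^2 + (0+ 9)^2) = sqrt(1681+81) = 41.9762
L = sqrt(1762.0000 - 9) = sqrt(1753.0000) = 41.8688

41.8688


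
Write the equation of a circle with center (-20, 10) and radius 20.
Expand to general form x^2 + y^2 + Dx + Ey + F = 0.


(x+ 20)^2 + (y-10)^2 = 20^2
D = -2h = 40, E = -2k = -20
F = h^2+k^2-r^2 = 400+100-400 = 100

x^2 + y^2 + 40x - 20y + 100 = 0


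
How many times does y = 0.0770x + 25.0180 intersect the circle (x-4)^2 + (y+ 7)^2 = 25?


Substitute y = 0.0770x + 25.0180: (x-4)^2 + (0.0770x+25.0180+ 7)^2 = 25
Expand to Ax^2 + Bx + C = 0, where b-k = 32.018
A = 1+m^2 = 1.005929
B = 2(m(b-k) - h) = 2(0.0770*32.018 - 4) = -3.069228
C = h^2 + (b-k)^2 - r^2 = 16 + 1025.152324 - 25 = 1016.152324
disc = B^2-4AC = 9.4202 - 4088.7084 = -4079.2882
disc < 0

0 intersection points


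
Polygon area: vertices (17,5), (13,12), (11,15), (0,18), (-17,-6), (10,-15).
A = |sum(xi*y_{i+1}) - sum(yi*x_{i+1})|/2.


sum(xi*y_{i+1}) = 17*12 + 13*15 + 11*18 + 0*(-6) - 17*(-15) + 10*5 = 902
sum(yi*x_{i+1}) = 5*13 + 12*11 + 15*0 + 18*(-17) - 6*10 - 15*17 = -424
Area = |902 + 424|/2 = 1326/2 = 663.0000

663.0000 sq units


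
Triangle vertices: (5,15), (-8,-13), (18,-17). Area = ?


5*(-13+ 17) = 20
-8*(-17-15) = 256
18*(15+ 13) = 504
sum = 780
Area = |780|/2 = 390.0000

390.0000 sq units


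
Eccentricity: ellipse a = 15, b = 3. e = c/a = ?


c = sqrt(225-9) = sqrt(216) = 14.6969
e = c/a = sqrt(216)/15 = 0.9798

e = 0.9798


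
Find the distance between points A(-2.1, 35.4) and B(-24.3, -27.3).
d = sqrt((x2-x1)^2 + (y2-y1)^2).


dx = -24.3 + 2.1 = -22.2
dy = -27.3 - 35.4 = -62.7
d = sqrt(492.84 + 3931.29) = sqrt(4424.13) = 66.5141

66.5141


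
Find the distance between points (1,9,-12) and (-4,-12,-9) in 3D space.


dx=-5, dy=-21, dz=3
d = sqrt(25+441+9) = sqrt(475) = 21.7945

21.7945


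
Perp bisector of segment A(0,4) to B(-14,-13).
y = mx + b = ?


Midpoint = (-7, -4.5)
Slope of AB = dy/dx = -17/(-14) = 1.2143
Perp slope = -dx/dy = -14/17 = -0.8235
b = My - (perp slope)*Mx = -4.5 + (-14*(-7))/(-17) = -4.5 - 5.7647 = -10.2647

y = -0.8235x - 10.2647


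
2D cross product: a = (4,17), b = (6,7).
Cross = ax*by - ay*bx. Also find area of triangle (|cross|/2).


cross = 4*7 - 17*6 = 28 - 102 = -74
Triangle area = |-74|/2 = 74/2 = 37.0000

cross = -74, triangle area = 37.0000


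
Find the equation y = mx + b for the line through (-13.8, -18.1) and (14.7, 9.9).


m = (28.0)/(28.5) = 0.9825
b = y1 - m*x1 = -18.1 - (28.0*(-13.8))/(28.5) = -18.1 + 13.5579 = -4.5421

y = 0.9825x - 4.5421


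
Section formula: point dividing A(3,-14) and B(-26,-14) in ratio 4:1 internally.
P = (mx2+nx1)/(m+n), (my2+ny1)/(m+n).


Px = (4*(-26) + 1*3)/5 = -101/5 = -20.2000
Py = (4*(-14) + 1*(-14))/5 = -70/5 = -14.0000

P = (-20.2000, -14.0000)


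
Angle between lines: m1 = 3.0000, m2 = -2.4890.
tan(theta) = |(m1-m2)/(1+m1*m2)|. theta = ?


m1-m2 = 5.489
1+m1*m2 = -6.467
tan(theta) = |5.489/(-6.467)| = 0.848771
theta = arctan(|5.489/(-6.467)|) = 40.3236 degrees (acute angle)

40.3236 degrees


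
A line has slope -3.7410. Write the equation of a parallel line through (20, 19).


Parallel lines have equal slopes.
m2 = -3.7410
b2 = 19 + 3.7410*20 = 93.8200

y = -3.7410x + 93.8200


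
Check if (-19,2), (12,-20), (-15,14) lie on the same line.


-19*(-20-14) + 12*(14-2) - 15*(2+ 20)
= 646 + 144 - 330 = 460

No, not collinear (determinant = 460)


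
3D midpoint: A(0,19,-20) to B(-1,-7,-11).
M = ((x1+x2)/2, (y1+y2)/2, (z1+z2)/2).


Mx = (0- 1)/2 = -0.5000
My = (19- 7)/2 = 6.0000
Mz = (-20- 11)/2 = -15.5000

M = (-0.5000, 6.0000, -15.5000)


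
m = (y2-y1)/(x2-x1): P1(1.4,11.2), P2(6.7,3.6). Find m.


dy = 3.6 - 11.2 = -7.6
dx = 6.7 - 1.4 = 5.3
m = -7.6/5.3 = -1.4340

m = -1.4340


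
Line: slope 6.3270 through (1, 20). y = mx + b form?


y - 20 = 6.3270(x - 1)
y = 6.3270x + 20 - 6.3270*1
y = 6.3270x + 13.6730

y = 6.3270x + 13.6730


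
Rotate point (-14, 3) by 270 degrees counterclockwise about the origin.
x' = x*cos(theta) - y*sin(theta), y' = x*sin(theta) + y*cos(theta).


cos(270) = 0, sin(270) = -1
x' = -14*0 - 3*(-1) = 3
y' = -14*(-1) + 3*0 = 14

(3, 14)


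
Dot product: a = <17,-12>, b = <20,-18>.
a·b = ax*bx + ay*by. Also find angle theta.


a·b = 17*20 - 12*(-18) = 340 + 216 = 556
|a| = sqrt(289+144) = 20.8087
|b| = sqrt(400+324) = 26.9072
cos(theta) = 556/(sqrt(433)*sqrt(724)) = 556/sqrt(313492) = 0.993028
theta = arccos(556/sqrt(313492)) = 6.7696 degrees

a·b = 556, theta = 6.7696 deg


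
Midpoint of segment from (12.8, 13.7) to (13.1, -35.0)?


Mx = (12.8 + 13.1)/2 = 25.9/2 = 12.9500
My = (13.7 - 35.0)/2 = -21.3/2 = -10.6500

(12.9500, -10.6500)


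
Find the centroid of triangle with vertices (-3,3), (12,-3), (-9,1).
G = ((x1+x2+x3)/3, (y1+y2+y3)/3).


Gx = (-3+12- 9)/3 = 0/3 = 0
Gy = (3- 3+1)/3 = 1/3 = 0.3333

G = (0, 0.3333)


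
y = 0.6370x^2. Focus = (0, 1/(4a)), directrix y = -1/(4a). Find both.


a = 0.6370
1/(4a) = 0.3925
Focus = (0, 0.3925)
Directrix: y = -0.3925

Focus = (0, 0.3925), Directrix: y = -0.3925


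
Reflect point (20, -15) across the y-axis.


Reflection rule for y-axis: (-x, y)
(20, -15) -> (-20, -15)

(-20, -15)


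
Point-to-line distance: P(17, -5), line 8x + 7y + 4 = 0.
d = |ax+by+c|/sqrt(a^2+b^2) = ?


|8*17 + 7*(-5) + 4| = |105| = 105
sqrt(64 + 49) = sqrt(113) = 10.6301
d = 105/sqrt(113) = 9.8776

9.8776


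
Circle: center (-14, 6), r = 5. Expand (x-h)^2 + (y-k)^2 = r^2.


(x+ 14)^2 + (y-6)^2 = 5^2
D = -2h = 28, E = -2k = -12
F = h^2+k^2-r^2 = 196+36-25 = 207

x^2 + y^2 + 28x - 12y + 207 = 0


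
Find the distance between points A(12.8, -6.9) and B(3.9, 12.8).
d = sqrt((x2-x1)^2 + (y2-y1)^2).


dx = 3.9 - 12.8 = -8.9
dy = 12.8 + 6.9 = 19.7
d = sqrt(79.21 + 388.09) = sqrt(467.3) = 21.6171

21.6171


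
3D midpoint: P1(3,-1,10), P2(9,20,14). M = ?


Mx = (3+9)/2 = 6.0000
My = (-1+20)/2 = 9.5000
Mz = (10+14)/2 = 12.0000

M = (6.0000, 9.5000, 12.0000)


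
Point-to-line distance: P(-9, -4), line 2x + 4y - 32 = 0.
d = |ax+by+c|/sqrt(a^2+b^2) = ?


|2*(-9) + 4*(-4) - 32| = |-66| = 66
sqrt(4 + 16) = sqrt(20) = 4.4721
d = 66/sqrt(20) = 14.7580

14.7580


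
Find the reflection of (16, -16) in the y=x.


Reflection rule for y=x: (y, x)
(16, -16) -> (-16, 16)

(-16, 16)


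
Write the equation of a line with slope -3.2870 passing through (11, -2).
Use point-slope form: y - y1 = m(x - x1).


y + 2 = -3.2870(x - 11)
y = -3.2870x - 2 + 3.2870*11
y = -3.2870x + 34.1570

y = -3.2870x + 34.1570


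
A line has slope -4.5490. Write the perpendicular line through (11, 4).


Perpendicular slope = -1/m1 = -1/(-4.5490) = 0.2198
b2 = y0 - m2*x0 = 4 + 11/(-4.5490) = 4 - 2.4181 = 1.5819

y = 0.2198x + 1.5819


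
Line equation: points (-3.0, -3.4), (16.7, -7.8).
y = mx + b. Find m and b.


m = (-4.4)/(19.7) = -0.2234
b = y1 - m*x1 = -3.4 - (-4.4*(-3.0))/(19.7) = -3.4 - 0.6701 = -4.0701

y = -0.2234x - 4.0701


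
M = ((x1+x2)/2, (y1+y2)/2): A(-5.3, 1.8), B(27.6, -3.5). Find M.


Mx = (-5.3 + 27.6)/2 = 22.3/2 = 11.1500
My = (1.8 - 3.5)/2 = -1.7/2 = -0.8500

(11.1500, -0.8500)


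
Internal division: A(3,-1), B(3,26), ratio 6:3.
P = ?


Px = (6*3 + 3*3)/9 = 27/9 = 3.0000
Py = (6*26 + 3*(-1))/9 = 153/9 = 17.0000

P = (3.0000, 17.0000)


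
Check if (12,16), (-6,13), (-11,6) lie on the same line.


12*(13-6) - 6*(6-16) - 11*(16-13)
= 84 + 60 - 33 = 111

No, not collinear (determinant = 111)


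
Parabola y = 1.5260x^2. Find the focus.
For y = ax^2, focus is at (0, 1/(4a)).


a = 1.5260
4a = 6.1040
focus = (0, 1/6.1040) = (0, 0.1638)

Focus = (0, 0.1638)


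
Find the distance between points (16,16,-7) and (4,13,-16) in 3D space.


dx=-12, dy=-3, dz=-9
d = sqrt(144+9+81) = sqrt(234) = 15.2971

15.2971


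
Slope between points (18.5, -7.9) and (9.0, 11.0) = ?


dy = 11.0 + 7.9 = 18.9
dx = 9.0 - 18.5 = -9.5
m = 18.9/(-9.5) = -1.9895

m = -1.9895


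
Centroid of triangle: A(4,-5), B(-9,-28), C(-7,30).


Gx = (4- 9- 7)/3 = -12/3 = -4.0000
Gy = (-5- 28+30)/3 = -3/3 = -1.0000

G = (-4.0000, -1.0000)


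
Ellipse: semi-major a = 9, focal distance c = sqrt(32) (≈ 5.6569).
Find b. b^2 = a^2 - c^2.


b^2 = 9^2 - (sqrt(32))^2 = 81 - 32 = 49
b = sqrt(49) = 7

b = 7


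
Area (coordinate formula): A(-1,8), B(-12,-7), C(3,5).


-1*(-7-5) = 12
-12*(5-8) = 36
3*(8+ 7) = 45
sum = 93
Area = |93|/2 = 46.5000

46.5000 sq units


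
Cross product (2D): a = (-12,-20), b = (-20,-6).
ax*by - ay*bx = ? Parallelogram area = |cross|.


cross = -12*(-6) + 20*(-20) = 72 - 400 = -328
Parallelogram area = |-328| = 328

cross = -328, parallelogram area = 328


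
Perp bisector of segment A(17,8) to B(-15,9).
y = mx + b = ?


Midpoint = (1, 8.5)
Slope of AB = dy/dx = 1/(-32) = -0.0312
Perp slope = -dx/dy = 32/1 = 32.0000
b = My - (perp slope)*Mx = 8.5 + (-32*1)/1 = 8.5 - 32.0000 = -23.5000

y = 32.0000x - 23.5000


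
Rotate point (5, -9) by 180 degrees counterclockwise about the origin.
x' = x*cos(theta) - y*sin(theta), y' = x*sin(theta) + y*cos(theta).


cos(180) = -1, sin(180) = 0
x' = 5*(-1) + 9*0 = -5
y' = 5*0 - 9*(-1) = 9

(-5, 9)


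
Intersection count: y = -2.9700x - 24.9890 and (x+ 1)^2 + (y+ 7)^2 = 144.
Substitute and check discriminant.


Substitute y = -2.9700x - 24.9890: (x+ 1)^2 + (-2.9700x- 24.9890+ 7)^2 = 144
Expand to Ax^2 + Bx + C = 0, where b-k = -17.989
A = 1+m^2 = 9.8209
B = 2(m(b-k) - h) = 2(-2.9700*(-17.989) + 1) = 108.85466
C = h^2 + (b-k)^2 - r^2 = 1 + 323.604121 - 144 = 180.604121
disc = B^2-4AC = 11849.3370 - 7094.7800 = 4754.5570
disc > 0

2 intersection points


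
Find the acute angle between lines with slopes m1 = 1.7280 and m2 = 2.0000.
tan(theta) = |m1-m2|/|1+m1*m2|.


m1-m2 = -0.272
1+m1*m2 = 4.456
tan(theta) = |-0.272/4.456| = 0.061041
theta = arctan(|-0.272/4.456|) = 3.4931 degrees (acute angle)

3.4931 degrees


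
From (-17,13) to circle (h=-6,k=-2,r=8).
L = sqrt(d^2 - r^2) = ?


d = sqrt((-17+ 6)^2 + (13+ 2)^2) = sqrt(121+225) = 18.6011
L = sqrt(346.0000 - 64) = sqrt(282.0000) = 16.7929

16.7929


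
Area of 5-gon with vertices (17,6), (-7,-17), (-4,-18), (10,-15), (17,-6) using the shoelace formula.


sum(xi*y_{i+1}) = 17*(-17) - 7*(-18) - 4*(-15) + 10*(-6) + 17*6 = -61
sum(yi*x_{i+1}) = 6*(-7) - 17*(-4) - 18*10 - 15*17 - 6*17 = -511
Area = |-61 + 511|/2 = 450/2 = 225.0000

225.0000 sq units


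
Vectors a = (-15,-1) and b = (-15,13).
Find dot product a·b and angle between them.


a·b = -15*(-15) - 1*13 = 225 - 13 = 212
|a| = sqrt(225+1) = 15.0333
|b| = sqrt(225+169) = 19.8494
cos(theta) = 212/(sqrt(226)*sqrt(394)) = 212/sqrt(89044) = 0.710450
theta = arccos(212/sqrt(89044)) = 44.7285 degrees

a·b = 212, theta = 44.7285 deg


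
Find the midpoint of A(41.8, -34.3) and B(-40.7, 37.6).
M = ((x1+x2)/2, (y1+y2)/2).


Mx = (41.8 - 40.7)/2 = 1.1/2 = 0.5500
My = (-34.3 + 37.6)/2 = 3.3/2 = 1.6500

(0.5500, 1.6500)


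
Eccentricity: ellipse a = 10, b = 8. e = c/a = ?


c = sqrt(100-64) = sqrt(36) = 6.0000
e = c/a = 6/10 = 0.6000

e = 0.6000


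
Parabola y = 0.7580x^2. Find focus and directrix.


a = 0.7580
1/(4a) = 0.3298
Focus = (0, 0.3298)
Directrix: y = -0.3298

Focus = (0, 0.3298), Directrix: y = -0.3298


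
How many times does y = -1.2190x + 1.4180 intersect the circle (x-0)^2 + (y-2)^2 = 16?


Substitute y = -1.2190x + 1.4180: (x-0)^2 + (-1.2190x+1.4180-2)^2 = 16
Expand to Ax^2 + Bx + C = 0, where b-k = -0.582
A = 1+m^2 = 2.485961
B = 2(m(b-k) - h) = 2(-1.2190*(-0.582) - 0) = 1.418916
C = h^2 + (b-k)^2 - r^2 = 0 + 0.338724 - 16 = -15.661276
disc = B^2-4AC = 2.0133 + 155.7333 = 157.7466
disc > 0

2 intersection points


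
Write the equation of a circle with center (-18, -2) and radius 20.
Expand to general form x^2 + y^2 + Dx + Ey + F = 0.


(x+ 18)^2 + (y+ 2)^2 = 20^2
D = -2h = 36, E = -2k = 4
F = h^2+k^2-r^2 = 324+4-400 = -72

x^2 + y^2 + 36x + 4y - 72 = 0


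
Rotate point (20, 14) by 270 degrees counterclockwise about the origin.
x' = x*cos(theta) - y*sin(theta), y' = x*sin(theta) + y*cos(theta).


cos(270) = 0, sin(270) = -1
x' = 20*0 - 14*(-1) = 14
y' = 20*(-1) + 14*0 = -20

(14, -20)


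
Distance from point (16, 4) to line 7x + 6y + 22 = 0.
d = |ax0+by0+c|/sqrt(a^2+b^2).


|7*16 + 6*4 + 22| = |158| = 158
sqrt(49 + 36) = sqrt(85) = 9.2195
d = 158/sqrt(85) = 17.1375

17.1375


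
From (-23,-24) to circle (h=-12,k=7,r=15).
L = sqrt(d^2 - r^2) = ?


d = sqrt((-23+ 12)^2 + (-24-7)^2) = sqrt(121+961) = 32.8938
L = sqrt(1082.0000 - 225) = sqrt(857.0000) = 29.2746

29.2746


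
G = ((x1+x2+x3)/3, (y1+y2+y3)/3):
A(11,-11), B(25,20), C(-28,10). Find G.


Gx = (11+25- 28)/3 = 8/3 = 2.6667
Gy = (-11+20+10)/3 = 19/3 = 6.3333

G = (2.6667, 6.3333)


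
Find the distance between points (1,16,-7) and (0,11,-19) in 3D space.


dx=-1, dy=-5, dz=-12
d = sqrt(1+25+144) = sqrt(170) = 13.0384

13.0384


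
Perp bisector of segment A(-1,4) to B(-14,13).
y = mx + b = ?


Midpoint = (-7.5, 8.5)
Slope of AB = dy/dx = 9/(-13) = -0.6923
Perp slope = -dx/dy = 13/9 = 1.4444
b = My - (perp slope)*Mx = 8.5 + (-13*(-7.5))/9 = 8.5 + 10.8333 = 19.3333

y = 1.4444x + 19.3333


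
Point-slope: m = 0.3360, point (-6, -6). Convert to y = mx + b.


y + 6 = 0.3360(x + 6)
y = 0.3360x - 6 - 0.3360*(-6)
y = 0.3360x - 3.9840

y = 0.3360x - 3.9840


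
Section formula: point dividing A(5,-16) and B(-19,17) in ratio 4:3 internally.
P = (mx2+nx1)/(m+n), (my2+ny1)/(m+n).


Px = (4*(-19) + 3*5)/7 = -61/7 = -8.7143
Py = (4*17 + 3*(-16))/7 = 20/7 = 2.8571

P = (-8.7143, 2.8571)


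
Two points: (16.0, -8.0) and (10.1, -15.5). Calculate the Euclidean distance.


dx = 10.1 - 16.0 = -5.9
dy = -15.5 + 8.0 = -7.5
d = sqrt(34.81 + 56.25) = sqrt(91.06) = 9.5425

9.5425


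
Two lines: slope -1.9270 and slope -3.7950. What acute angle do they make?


m1-m2 = 1.868
1+m1*m2 = 8.312965
tan(theta) = |1.868/8.312965| = 0.224709
theta = arctan(|1.868/8.312965|) = 12.6645 degrees (acute angle)

12.6645 degrees


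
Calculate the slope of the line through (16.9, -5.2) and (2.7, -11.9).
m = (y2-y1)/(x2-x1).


dy = -11.9 + 5.2 = -6.7
dx = 2.7 - 16.9 = -14.2
m = -6.7/(-14.2) = 0.4718

m = 0.4718


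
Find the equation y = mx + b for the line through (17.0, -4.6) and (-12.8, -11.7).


m = (-7.1)/(-29.8) = 0.2383
b = y1 - m*x1 = -4.6 - (-7.1*17.0)/(-29.8) = -4.6 - 4.0503 = -8.6503

y = 0.2383x - 8.6503


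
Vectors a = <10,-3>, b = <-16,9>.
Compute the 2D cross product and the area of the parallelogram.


cross = 10*9 + 3*(-16) = 90 - 48 = 42
Parallelogram area = |42| = 42

cross = 42, parallelogram area = 42


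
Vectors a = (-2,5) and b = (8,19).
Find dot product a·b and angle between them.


a·b = -2*8 + 5*19 = -16 + 95 = 79
|a| = sqrt(4+25) = 5.3852
|b| = sqrt(64+361) = 20.6155
cos(theta) = 79/(sqrt(29)*sqrt(425)) = 79/sqrt(12325) = 0.711596
theta = arccos(79/sqrt(12325)) = 44.6351 degrees

a·b = 79, theta = 44.6351 deg


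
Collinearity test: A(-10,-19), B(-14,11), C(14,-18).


-10*(11+ 18) - 14*(-18+ 19) + 14*(-19-11)
= -290 - 14 - 420 = -724

No, not collinear (determinant = -724)


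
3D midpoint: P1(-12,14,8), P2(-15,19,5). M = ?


Mx = (-12- 15)/2 = -13.5000
My = (14+19)/2 = 16.5000
Mz = (8+5)/2 = 6.5000

M = (-13.5000, 16.5000, 6.5000)


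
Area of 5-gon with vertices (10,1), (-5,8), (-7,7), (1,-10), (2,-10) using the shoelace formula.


sum(xi*y_{i+1}) = 10*8 - 5*7 - 7*(-10) + 1*(-10) + 2*1 = 107
sum(yi*x_{i+1}) = 1*(-5) + 8*(-7) + 7*1 - 10*2 - 10*10 = -174
Area = |107 + 174|/2 = 281/2 = 140.5000

140.5000 sq units


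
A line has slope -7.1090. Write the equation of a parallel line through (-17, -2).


Parallel lines have equal slopes.
m2 = -7.1090
b2 = -2 + 7.1090*(-17) = -122.8530

y = -7.1090x - 122.8530


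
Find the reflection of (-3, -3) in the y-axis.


Reflection rule for y-axis: (-x, y)
(-3, -3) -> (3, -3)

(3, -3)


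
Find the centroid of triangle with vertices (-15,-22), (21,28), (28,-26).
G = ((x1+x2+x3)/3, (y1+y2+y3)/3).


Gx = (-15+21+28)/3 = 34/3 = 11.3333
Gy = (-22+28- 26)/3 = -20/3 = -6.6667

G = (11.3333, -6.6667)


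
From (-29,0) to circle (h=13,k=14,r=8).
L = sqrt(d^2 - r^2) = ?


d = sqrt((-29-13)^2 + (0-14)^2) = sqrt(1764+196) = 44.2719
L = sqrt(1960.0000 - 64) = sqrt(1896.0000) = 43.5431

43.5431


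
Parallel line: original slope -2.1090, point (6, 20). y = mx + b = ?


Parallel lines have equal slopes.
m2 = -2.1090
b2 = 20 + 2.1090*6 = 32.6540

y = -2.1090x + 32.6540


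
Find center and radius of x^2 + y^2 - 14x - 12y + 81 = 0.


h = -D/2 = 14/2 = 7
k = -E/2 = 12/2 = 6
r^2 = h^2 + k^2 - F = 49 + 36 - 81 = 4
r = 2

Center (7, 6), radius = 2


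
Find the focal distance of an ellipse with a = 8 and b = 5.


c^2 = 8^2 - 5^2 = 64 - 25 = 39
c = sqrt(39) = 6.2450

c = 6.2450


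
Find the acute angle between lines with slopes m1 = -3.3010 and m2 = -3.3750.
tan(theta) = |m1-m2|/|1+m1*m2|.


m1-m2 = 0.074
1+m1*m2 = 12.140875
tan(theta) = |0.074/12.140875| = 0.006095
theta = arctan(|0.074/12.140875|) = 0.3492 degrees (acute angle)

0.3492 degrees


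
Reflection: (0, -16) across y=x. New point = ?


Reflection rule for y=x: (y, x)
(0, -16) -> (-16, 0)

(-16, 0)


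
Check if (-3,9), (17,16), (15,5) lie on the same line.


-3*(16-5) + 17*(5-9) + 15*(9-16)
= -33 - 68 - 105 = -206

No, not collinear (determinant = -206)


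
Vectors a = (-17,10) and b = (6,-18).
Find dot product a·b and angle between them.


a·b = -17*6 + 10*(-18) = -102 - 180 = -282
|a| = sqrt(289+100) = 19.7231
|b| = sqrt(36+324) = 18.9737
cos(theta) = -282/(sqrt(389)*sqrt(360)) = -282/sqrt(140040) = -0.753569
theta = arccos(-282/sqrt(140040)) = 138.9005 degrees

a·b = -282, theta = 138.9005 deg


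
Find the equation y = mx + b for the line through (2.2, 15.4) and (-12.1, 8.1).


m = (-7.3)/(-14.3) = 0.5105
b = y1 - m*x1 = 15.4 - (-7.3*2.2)/(-14.3) = 15.4 - 1.1231 = 14.2769

y = 0.5105x + 14.2769


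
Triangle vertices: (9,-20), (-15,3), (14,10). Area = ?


9*(3-10) = -63
-15*(10+ 20) = -450
14*(-20-3) = -322
sum = -835
Area = |-835|/2 = 417.5000

417.5000 sq units


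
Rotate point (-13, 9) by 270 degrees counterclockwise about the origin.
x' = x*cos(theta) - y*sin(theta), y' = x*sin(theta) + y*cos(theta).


cos(270) = 0, sin(270) = -1
x' = -13*0 - 9*(-1) = 9
y' = -13*(-1) + 9*0 = 13

(9, 13)


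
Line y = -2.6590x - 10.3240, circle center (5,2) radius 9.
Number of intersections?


Substitute y = -2.6590x - 10.3240: (x-5)^2 + (-2.6590x- 10.3240-2)^2 = 81
Expand to Ax^2 + Bx + C = 0, where b-k = -12.324
A = 1+m^2 = 8.070281
B = 2(m(b-k) - h) = 2(-2.6590*(-12.324) - 5) = 55.539032
C = h^2 + (b-k)^2 - r^2 = 25 + 151.880976 - 81 = 95.880976
disc = B^2-4AC = 3084.5841 - 3095.1457 = -10.5616
disc < 0

0 intersection points


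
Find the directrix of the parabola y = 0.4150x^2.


a = 0.4150
1/(4a) = 0.6024
directrix: y = -0.6024 = -0.6024

y = -0.6024


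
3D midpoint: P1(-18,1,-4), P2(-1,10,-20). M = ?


Mx = (-18- 1)/2 = -9.5000
My = (1+10)/2 = 5.5000
Mz = (-4- 20)/2 = -12.0000

M = (-9.5000, 5.5000, -12.0000)


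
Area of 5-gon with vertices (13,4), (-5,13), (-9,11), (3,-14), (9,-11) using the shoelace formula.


sum(xi*y_{i+1}) = 13*13 - 5*11 - 9*(-14) + 3*(-11) + 9*4 = 243
sum(yi*x_{i+1}) = 4*(-5) + 13*(-9) + 11*3 - 14*9 - 11*13 = -373
Area = |243 + 373|/2 = 616/2 = 308.0000

308.0000 sq units


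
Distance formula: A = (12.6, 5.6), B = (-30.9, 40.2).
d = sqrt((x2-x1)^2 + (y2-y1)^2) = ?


dx = -30.9 - 12.6 = -43.5
dy = 40.2 - 5.6 = 34.6
d = sqrt(1892.25 + 1197.16) = sqrt(3089.41) = 55.5825

55.5825


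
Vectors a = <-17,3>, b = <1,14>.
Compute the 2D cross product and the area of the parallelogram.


cross = -17*14 - 3*1 = -238 - 3 = -241
Parallelogram area = |-241| = 241

cross = -241, parallelogram area = 241


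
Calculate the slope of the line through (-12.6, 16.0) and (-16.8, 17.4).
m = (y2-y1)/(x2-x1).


dy = 17.4 - 16.0 = 1.4
dx = -16.8 + 12.6 = -4.2
m = 1.4/(-4.2) = -0.3333

m = -0.3333


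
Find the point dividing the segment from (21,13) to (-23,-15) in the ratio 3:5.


Px = (3*(-23) + 5*21)/8 = 36/8 = 4.5000
Py = (3*(-15) + 5*13)/8 = 20/8 = 2.5000

P = (4.5000, 2.5000)


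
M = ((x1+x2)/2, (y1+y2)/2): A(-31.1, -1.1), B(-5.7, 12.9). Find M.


Mx = (-31.1 - 5.7)/2 = -36.8/2 = -18.4000
My = (-1.1 + 12.9)/2 = 11.8/2 = 5.9000

(-18.4000, 5.9000)


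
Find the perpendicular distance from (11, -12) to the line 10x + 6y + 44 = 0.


|10*11 + 6*(-12) + 44| = |82| = 82
sqrt(100 + 36) = sqrt(136) = 11.6619
d = 82/sqrt(136) = 7.0314

7.0314


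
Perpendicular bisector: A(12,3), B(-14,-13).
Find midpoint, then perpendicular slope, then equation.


Midpoint = (-1, -5)
Slope of AB = dy/dx = -16/(-26) = 0.6154
Perp slope = -dx/dy = -26/16 = -1.6250
b = My - (perp slope)*Mx = -5 + (-26*(-1))/(-16) = -5 - 1.6250 = -6.6250

y = -1.6250x - 6.6250


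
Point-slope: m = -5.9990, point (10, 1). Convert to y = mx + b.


y - 1 = -5.9990(x - 10)
y = -5.9990x + 1 + 5.9990*10
y = -5.9990x + 60.9900

y = -5.9990x + 60.9900


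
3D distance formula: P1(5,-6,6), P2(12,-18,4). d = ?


dx=7, dy=-12, dz=-2
d = sqrt(49+144+4) = sqrt(197) = 14.0357

14.0357


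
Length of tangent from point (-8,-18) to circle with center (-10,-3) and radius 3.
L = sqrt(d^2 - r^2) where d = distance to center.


d = sqrt((-8+ 10)^2 + (-18+ 3)^2) = sqrt(4+225) = 15.1327
L = sqrt(229.0000 - 9) = sqrt(220.0000) = 14.8324

14.8324


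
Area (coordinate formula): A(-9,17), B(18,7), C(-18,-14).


-9*(7+ 14) = -189
18*(-14-17) = -558
-18*(17-7) = -180
sum = -927
Area = |-927|/2 = 463.5000

463.5000 sq units


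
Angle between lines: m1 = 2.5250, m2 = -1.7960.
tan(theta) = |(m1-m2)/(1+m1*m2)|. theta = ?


m1-m2 = 4.321
1+m1*m2 = -3.5349
tan(theta) = |4.321/(-3.5349)| = 1.222383
theta = arctan(|4.321/(-3.5349)|) = 50.7143 degrees (acute angle)

50.7143 degrees


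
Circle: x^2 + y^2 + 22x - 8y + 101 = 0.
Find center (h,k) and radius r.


h = -D/2 = -22/2 = -11
k = -E/2 = 8/2 = 4
r^2 = h^2 + k^2 - F = 121 + 16 - 101 = 36
r = 6

Center (-11, 4), radius = 6


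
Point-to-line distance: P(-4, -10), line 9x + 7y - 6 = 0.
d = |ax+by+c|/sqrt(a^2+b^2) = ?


|9*(-4) + 7*(-10) - 6| = |-112| = 112
sqrt(81 + 49) = sqrt(130) = 11.4018
d = 112/sqrt(130) = 9.8230

9.8230


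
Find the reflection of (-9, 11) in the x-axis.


Reflection rule for x-axis: (x, -y)
(-9, 11) -> (-9, -11)

(-9, -11)


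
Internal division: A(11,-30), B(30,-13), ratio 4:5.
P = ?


Px = (4*30 + 5*11)/9 = 175/9 = 19.4444
Py = (4*(-13) + 5*(-30))/9 = -202/9 = -22.4444

P = (19.4444, -22.4444)


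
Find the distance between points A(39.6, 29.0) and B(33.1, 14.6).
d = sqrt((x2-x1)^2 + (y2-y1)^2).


dx = 33.1 - 39.6 = -6.5
dy = 14.6 - 29.0 = -14.4
d = sqrt(42.25 + 207.36) = sqrt(249.61) = 15.7991

15.7991


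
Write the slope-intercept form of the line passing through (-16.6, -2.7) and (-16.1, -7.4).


m = (-4.7)/(0.5) = -9.4000
b = y1 - m*x1 = -2.7 - (-4.7*(-16.6))/(0.5) = -2.7 - 156.0400 = -158.7400

y = -9.4000x - 158.7400


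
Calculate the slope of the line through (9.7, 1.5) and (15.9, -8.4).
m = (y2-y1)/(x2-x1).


dy = -8.4 - 1.5 = -9.9
dx = 15.9 - 9.7 = 6.2
m = -9.9/6.2 = -1.5968

m = -1.5968


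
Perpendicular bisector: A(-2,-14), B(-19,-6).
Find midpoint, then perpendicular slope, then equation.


Midpoint = (-10.5, -10)
Slope of AB = dy/dx = 8/(-17) = -0.4706
Perp slope = -dx/dy = 17/8 = 2.1250
b = My - (perp slope)*Mx = -10 + (-17*(-10.5))/8 = -10 + 22.3125 = 12.3125

y = 2.1250x + 12.3125


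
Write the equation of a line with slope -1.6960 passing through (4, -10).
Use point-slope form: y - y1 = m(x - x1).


y + 10 = -1.6960(x - 4)
y = -1.6960x - 10 + 1.6960*4
y = -1.6960x - 3.2160

y = -1.6960x - 3.2160
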